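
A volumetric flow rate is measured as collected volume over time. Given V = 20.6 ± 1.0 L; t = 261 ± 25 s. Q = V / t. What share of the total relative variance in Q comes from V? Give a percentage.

20.4%

(δQ/Q)² = (1·δV/V)² + (-1·δt/t)²
  V term: (1×0.0485)² = 0.00236
  t term: (-1×0.0958)² = 0.00917
Total = 0.0115. Share from V = 0.00236/0.0115 = 0.204.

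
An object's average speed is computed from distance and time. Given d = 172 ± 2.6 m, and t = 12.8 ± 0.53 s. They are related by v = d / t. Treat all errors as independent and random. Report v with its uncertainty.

13.4 ± 0.592 m/s

For a monomial v ∝ d, t^-1, fractional errors add in quadrature:
  (1·δd/d)² = (1×0.0151)² = 0.000229;  (-1·δt/t)² = (-1×0.0414)² = 0.00171
δv/v = √(0.00194) = 0.0441
v = 13.4 m/s, so δv = 0.0441 × 13.4 = 0.592 m/s.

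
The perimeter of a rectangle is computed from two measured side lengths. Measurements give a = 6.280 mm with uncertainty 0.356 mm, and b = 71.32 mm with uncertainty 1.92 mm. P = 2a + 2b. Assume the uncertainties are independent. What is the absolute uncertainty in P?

3.91 mm

For a sum/difference, combine absolute errors in quadrature:
  (2·δa)² = 0.507;  (2·δb)² = 14.7
δP = √(15.3) = 3.91 mm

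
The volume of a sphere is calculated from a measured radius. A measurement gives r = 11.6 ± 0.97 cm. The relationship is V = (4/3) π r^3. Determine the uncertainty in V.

V ∝ r^3, so δV/V = |3| · δr/r = 3 × 0.0836 = 0.251.
V = 6540 cm^3, so δV = 0.251 × 6540 = 1640 cm^3.

1640 cm^3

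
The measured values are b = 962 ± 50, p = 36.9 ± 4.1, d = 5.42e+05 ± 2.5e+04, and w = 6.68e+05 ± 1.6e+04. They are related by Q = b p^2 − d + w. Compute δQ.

3e+05

Let h = b·p^2 = 1.31e+06. δh/h = √((1·δb/b)² + (2·δp/p)²) = √(0.00270 + 0.0494) = 0.228, so δh = 2.99e+05.
Q = h − d + w: δQ = √(δh² + δd² + δw²) = √(8.94e+10 + 6.25e+08 + 2.56e+08) = 3e+05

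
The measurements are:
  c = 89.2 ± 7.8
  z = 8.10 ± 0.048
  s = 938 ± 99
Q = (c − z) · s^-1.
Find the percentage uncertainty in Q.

Let u = c − z = 81.1. δu = √(δc² + δz²) = √(60.8 + 0.00230) = 7.80, so δu/u = 0.0962.
Q is then a monomial in u, s:
δQ/Q = √((δu/u)² + (-1·δs/s)²) = √(0.00925 + 0.0111) = 0.143

14.3%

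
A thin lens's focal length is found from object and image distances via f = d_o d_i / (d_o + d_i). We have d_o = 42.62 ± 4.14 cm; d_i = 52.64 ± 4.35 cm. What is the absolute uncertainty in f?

∂f/∂d_o = (d_i/(d_o+d_i))² = 0.305;  ∂f/∂d_i = (d_o/(d_o+d_i))² = 0.200
δf = √((∂f/∂d_o · δd_o)² + (∂f/∂d_i · δd_i)²) = √(1.60 + 0.758) = 1.54 cm

1.54 cm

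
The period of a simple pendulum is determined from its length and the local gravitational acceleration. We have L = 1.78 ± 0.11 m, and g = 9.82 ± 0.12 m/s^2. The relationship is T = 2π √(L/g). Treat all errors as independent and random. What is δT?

0.0843 s

Relative error in a monomial: (δT/T)² = Σ (nᵢ · δxᵢ/xᵢ)².
  (½·δL/L)² = (0.5×0.0618)² = 0.000955;  (−½·δg/g)² = (-0.5×0.0122)² = 3.73e-05
δT/T = √(0.000992) = 0.0315
T = 2.68 s, so δT = 0.0315 × 2.68 = 0.0843 s.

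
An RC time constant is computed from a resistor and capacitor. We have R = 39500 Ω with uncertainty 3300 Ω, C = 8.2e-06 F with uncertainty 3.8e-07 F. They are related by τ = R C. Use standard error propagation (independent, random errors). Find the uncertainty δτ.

Since τ is a product/quotient, work with relative uncertainties:
  (1·δR/R)² = (1×0.0835)² = 0.00698;  (1·δC/C)² = (1×0.0463)² = 0.00215
δτ/τ = √(0.00913) = 0.0955
τ = 0.324 s, so δτ = 0.0955 × 0.324 = 0.0309 s.

0.0309 s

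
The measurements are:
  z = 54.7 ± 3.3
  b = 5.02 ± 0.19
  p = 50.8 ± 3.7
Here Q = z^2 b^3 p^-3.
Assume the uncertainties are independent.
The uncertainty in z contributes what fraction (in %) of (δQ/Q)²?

19.4%

(δQ/Q)² = (2·δz/z)² + (3·δb/b)² + (-3·δp/p)²
  z term: (2×0.0603)² = 0.0146
  b term: (3×0.0378)² = 0.0129
  p term: (-3×0.0728)² = 0.0477
Total = 0.0752. Share from z = 0.0146/0.0752 = 0.194.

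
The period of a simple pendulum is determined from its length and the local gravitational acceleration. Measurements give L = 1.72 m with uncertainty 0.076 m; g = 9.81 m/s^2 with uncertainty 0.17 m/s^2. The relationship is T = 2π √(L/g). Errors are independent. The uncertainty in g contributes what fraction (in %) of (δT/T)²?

13.3%

(δT/T)² = (½·δL/L)² + (−½·δg/g)²
  L term: (0.5×0.0442)² = 0.000488
  g term: (-0.5×0.0173)² = 7.51e-05
Total = 0.000563. Share from g = 7.51e-05/0.000563 = 0.133.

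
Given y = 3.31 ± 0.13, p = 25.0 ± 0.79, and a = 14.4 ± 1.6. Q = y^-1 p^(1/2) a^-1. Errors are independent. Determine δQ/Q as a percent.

11.9%

Each factor contributes (exponent × relative error)² to (δQ/Q)²:
  (-1·δy/y)² = (-1×0.0393)² = 0.00154;  (½·δp/p)² = (0.5×0.0316)² = 0.000250;  (-1·δa/a)² = (-1×0.111)² = 0.0123
δQ/Q = √(0.0141) = 0.119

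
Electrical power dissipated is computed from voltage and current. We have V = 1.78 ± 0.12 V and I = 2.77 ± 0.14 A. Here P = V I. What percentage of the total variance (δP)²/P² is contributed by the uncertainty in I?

(δP/P)² = (1·δV/V)² + (1·δI/I)²
  V term: (1×0.0674)² = 0.00454
  I term: (1×0.0505)² = 0.00255
Total = 0.00710. Share from I = 0.00255/0.00710 = 0.360.

36.0%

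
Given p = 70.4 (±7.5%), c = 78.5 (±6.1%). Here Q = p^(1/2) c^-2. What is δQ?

0.000174

Relative error in a monomial: (δQ/Q)² = Σ (nᵢ · δxᵢ/xᵢ)².
  (½·δp/p)² = (0.5×0.0750)² = 0.00141;  (-2·δc/c)² = (-2×0.0610)² = 0.0149
δQ/Q = √(0.0163) = 0.128
Q = 0.00136, so δQ = 0.128 × 0.00136 = 0.000174.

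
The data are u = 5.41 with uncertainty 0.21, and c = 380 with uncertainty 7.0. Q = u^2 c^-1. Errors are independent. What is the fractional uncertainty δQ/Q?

Since Q is a product/quotient, work with relative uncertainties:
  (2·δu/u)² = (2×0.0388)² = 0.00603;  (-1·δc/c)² = (-1×0.0184)² = 0.000339
δQ/Q = √(0.00637) = 0.0798

0.0798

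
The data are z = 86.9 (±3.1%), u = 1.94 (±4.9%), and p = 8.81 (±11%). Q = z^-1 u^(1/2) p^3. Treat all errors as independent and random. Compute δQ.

3.64

For a monomial Q ∝ z^-1, u^(1/2), p^3, fractional errors add in quadrature:
  (-1·δz/z)² = (-1×0.0310)² = 0.000961;  (½·δu/u)² = (0.5×0.0490)² = 0.000600;  (3·δp/p)² = (3×0.110)² = 0.109
δQ/Q = √(0.110) = 0.332
Q = 11.0, so δQ = 0.332 × 11.0 = 3.64.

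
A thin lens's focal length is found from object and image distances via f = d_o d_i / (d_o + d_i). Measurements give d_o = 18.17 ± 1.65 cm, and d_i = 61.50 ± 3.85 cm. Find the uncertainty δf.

∂f/∂d_o = (d_i/(d_o+d_i))² = 0.596;  ∂f/∂d_i = (d_o/(d_o+d_i))² = 0.0520
δf = √((∂f/∂d_o · δd_o)² + (∂f/∂d_i · δd_i)²) = √(0.967 + 0.0401) = 1.00 cm

1.00 cm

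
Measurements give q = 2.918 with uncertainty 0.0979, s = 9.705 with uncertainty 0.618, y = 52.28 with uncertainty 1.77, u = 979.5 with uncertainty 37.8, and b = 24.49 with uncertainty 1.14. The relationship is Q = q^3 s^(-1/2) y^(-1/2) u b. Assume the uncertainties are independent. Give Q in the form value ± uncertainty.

Q is a product of powers, so relative uncertainties combine in quadrature:
  (3·δq/q)² = (3×0.0336)² = 0.0101;  (−½·δs/s)² = (-0.5×0.0637)² = 0.00101;  (−½·δy/y)² = (-0.5×0.0339)² = 0.000287;  (1·δu/u)² = (1×0.0386)² = 0.00149;  (1·δb/b)² = (1×0.0465)² = 0.00217
δQ/Q = √(0.0151) = 0.123
Q = 26460, so δQ = 0.123 × 26460 = 3250.

26460 ± 3250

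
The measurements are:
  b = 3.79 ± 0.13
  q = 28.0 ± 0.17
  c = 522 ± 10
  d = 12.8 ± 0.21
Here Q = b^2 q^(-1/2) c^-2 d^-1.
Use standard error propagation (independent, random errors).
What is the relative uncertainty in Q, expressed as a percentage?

Q is a product of powers, so relative uncertainties combine in quadrature:
  (2·δb/b)² = (2×0.0343)² = 0.00471;  (−½·δq/q)² = (-0.5×0.00607)² = 9.22e-06;  (-2·δc/c)² = (-2×0.0192)² = 0.00147;  (-1·δd/d)² = (-1×0.0164)² = 0.000269
δQ/Q = √(0.00645) = 0.0803

8.03%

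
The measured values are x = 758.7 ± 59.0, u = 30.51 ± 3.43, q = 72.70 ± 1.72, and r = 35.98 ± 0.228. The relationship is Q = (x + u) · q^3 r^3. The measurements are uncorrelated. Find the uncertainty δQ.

Let w = x + u = 789.2. δw = √(δx² + δu²) = √(3480 + 11.8) = 59.1, so δw/w = 0.0749.
Q is then a monomial in w, q, r:
δQ/Q = √((δw/w)² + (3·δq/q)² + (3·δr/r)²) = √(0.00561 + 0.00504 + 0.000361) = 0.105
Q = 1.412e+13, so δQ = 0.105 × 1.412e+13 = 1.48e+12.

1.48e+12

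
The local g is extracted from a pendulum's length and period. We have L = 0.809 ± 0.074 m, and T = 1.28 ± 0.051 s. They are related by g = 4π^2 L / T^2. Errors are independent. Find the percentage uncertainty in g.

For a monomial g ∝ L, T^-2, fractional errors add in quadrature:
  (1·δL/L)² = (1×0.0915)² = 0.00837;  (-2·δT/T)² = (-2×0.0398)² = 0.00635
δg/g = √(0.0147) = 0.121

12.1%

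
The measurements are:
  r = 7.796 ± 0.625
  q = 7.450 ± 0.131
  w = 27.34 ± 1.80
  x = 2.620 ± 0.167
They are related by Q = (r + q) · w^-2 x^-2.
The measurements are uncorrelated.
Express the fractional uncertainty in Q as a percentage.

18.8%

Let u = r + q = 15.25. δu = √(δr² + δq²) = √(0.391 + 0.0172) = 0.639, so δu/u = 0.0419.
Q is then a monomial in u, w, x:
δQ/Q = √((δu/u)² + (-2·δw/w)² + (-2·δx/x)²) = √(0.00175 + 0.0173 + 0.0163) = 0.188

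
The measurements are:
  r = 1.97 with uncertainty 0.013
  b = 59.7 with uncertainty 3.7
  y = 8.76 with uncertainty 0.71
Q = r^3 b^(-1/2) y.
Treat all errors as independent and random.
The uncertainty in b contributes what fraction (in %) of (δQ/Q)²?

(δQ/Q)² = (3·δr/r)² + (−½·δb/b)² + (1·δy/y)²
  r term: (3×0.00660)² = 0.000392
  b term: (-0.5×0.0620)² = 0.000960
  y term: (1×0.0811)² = 0.00657
Total = 0.00792. Share from b = 0.000960/0.00792 = 0.121.

12.1%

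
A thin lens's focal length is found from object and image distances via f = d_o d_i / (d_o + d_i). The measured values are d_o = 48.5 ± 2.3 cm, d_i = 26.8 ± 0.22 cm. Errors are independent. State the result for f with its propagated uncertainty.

∂f/∂d_o = (d_i/(d_o+d_i))² = 0.127;  ∂f/∂d_i = (d_o/(d_o+d_i))² = 0.415
δf = √((∂f/∂d_o · δd_o)² + (∂f/∂d_i · δd_i)²) = √(0.0849 + 0.00833) = 0.305 cm
f = 17.3 cm.

17.3 ± 0.305 cm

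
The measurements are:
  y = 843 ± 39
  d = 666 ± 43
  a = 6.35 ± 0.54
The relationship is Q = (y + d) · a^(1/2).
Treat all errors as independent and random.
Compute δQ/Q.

Let u = y + d = 1510. δu = √(δy² + δd²) = √(1520 + 1850) = 58.1, so δu/u = 0.0385.
Q is then a monomial in u, a:
δQ/Q = √((δu/u)² + (½·δa/a)²) = √(0.00148 + 0.00181) = 0.0573

0.0573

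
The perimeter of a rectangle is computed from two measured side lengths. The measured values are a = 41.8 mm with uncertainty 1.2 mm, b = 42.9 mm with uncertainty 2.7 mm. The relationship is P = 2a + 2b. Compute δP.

Sums and differences: (δP)² = Σ (cᵢ δxᵢ)².
  (2·δa)² = 5.76;  (2·δb)² = 29.2
δP = √(34.9) = 5.91 mm

5.91 mm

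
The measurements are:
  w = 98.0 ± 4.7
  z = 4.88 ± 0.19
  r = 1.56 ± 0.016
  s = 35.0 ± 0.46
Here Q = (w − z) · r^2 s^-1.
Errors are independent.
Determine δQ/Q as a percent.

5.61%

Let u = w − z = 93.1. δu = √(δw² + δz²) = √(22.1 + 0.0361) = 4.70, so δu/u = 0.0505.
Q is then a monomial in u, r, s:
δQ/Q = √((δu/u)² + (2·δr/r)² + (-1·δs/s)²) = √(0.00255 + 0.000421 + 0.000173) = 0.0561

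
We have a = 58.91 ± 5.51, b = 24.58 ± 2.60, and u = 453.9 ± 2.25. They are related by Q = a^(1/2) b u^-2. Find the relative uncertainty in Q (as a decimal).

0.116

Since Q is a product/quotient, work with relative uncertainties:
  (½·δa/a)² = (0.5×0.0935)² = 0.00219;  (1·δb/b)² = (1×0.106)² = 0.0112;  (-2·δu/u)² = (-2×0.00496)² = 9.83e-05
δQ/Q = √(0.0135) = 0.116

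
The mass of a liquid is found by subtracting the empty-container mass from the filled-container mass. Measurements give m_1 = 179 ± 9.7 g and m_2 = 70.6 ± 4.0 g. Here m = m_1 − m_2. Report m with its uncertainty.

108 ± 10.5 g

Absolute uncertainties add in quadrature for a linear combination:
  (δm_1)² = 94.1;  (δm_2)² = 16.0
δm = √(110) = 10.5 g
m = 108 g.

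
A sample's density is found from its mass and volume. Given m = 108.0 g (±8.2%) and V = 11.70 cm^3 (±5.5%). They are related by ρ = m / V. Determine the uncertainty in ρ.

0.911 g/cm^3

For a monomial ρ ∝ m, V^-1, fractional errors add in quadrature:
  (1·δm/m)² = (1×0.0820)² = 0.00672;  (-1·δV/V)² = (-1×0.0550)² = 0.00302
δρ/ρ = √(0.00975) = 0.0987
ρ = 9.231 g/cm^3, so δρ = 0.0987 × 9.231 = 0.911 g/cm^3.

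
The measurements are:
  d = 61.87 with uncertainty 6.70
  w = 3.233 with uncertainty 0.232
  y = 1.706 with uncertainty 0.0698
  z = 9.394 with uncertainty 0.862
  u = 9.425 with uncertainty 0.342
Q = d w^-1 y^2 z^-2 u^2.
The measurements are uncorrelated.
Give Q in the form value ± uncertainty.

56.07 ± 14.0

Q is a product of powers, so relative uncertainties combine in quadrature:
  (1·δd/d)² = (1×0.108)² = 0.0117;  (-1·δw/w)² = (-1×0.0718)² = 0.00515;  (2·δy/y)² = (2×0.0409)² = 0.00670;  (-2·δz/z)² = (-2×0.0918)² = 0.0337;  (2·δu/u)² = (2×0.0363)² = 0.00527
δQ/Q = √(0.0625) = 0.250
Q = 56.07, so δQ = 0.250 × 56.07 = 14.0.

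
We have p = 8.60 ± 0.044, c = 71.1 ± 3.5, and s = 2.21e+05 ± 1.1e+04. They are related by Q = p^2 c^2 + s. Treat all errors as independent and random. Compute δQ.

Let w = p^2·c^2 = 3.74e+05. δw/w = √((2·δp/p)² + (2·δc/c)²) = √(0.000105 + 0.00969) = 0.0990, so δw = 37000.
Q = w + s: δQ = √(δw² + δs²) = √(1.37e+09 + 1.21e+08) = 38600

38600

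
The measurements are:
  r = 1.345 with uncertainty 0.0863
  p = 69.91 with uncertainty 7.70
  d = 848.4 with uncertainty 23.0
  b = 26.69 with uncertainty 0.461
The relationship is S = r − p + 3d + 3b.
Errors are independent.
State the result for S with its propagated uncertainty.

2557 ± 69.4

For a sum/difference, combine absolute errors in quadrature:
  (δr)² = 0.00745;  (δp)² = 59.3;  (3·δd)² = 4760;  (3·δb)² = 1.91
δS = √(4820) = 69.4
S = 2557.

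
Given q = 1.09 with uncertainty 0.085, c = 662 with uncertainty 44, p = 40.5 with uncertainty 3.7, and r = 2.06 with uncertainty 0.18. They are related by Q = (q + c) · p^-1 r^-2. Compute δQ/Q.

Let u = q + c = 663. δu = √(δq² + δc²) = √(0.00723 + 1940) = 44.0, so δu/u = 0.0664.
Q is then a monomial in u, p, r:
δQ/Q = √((δu/u)² + (-1·δp/p)² + (-2·δr/r)²) = √(0.00440 + 0.00835 + 0.0305) = 0.208

0.208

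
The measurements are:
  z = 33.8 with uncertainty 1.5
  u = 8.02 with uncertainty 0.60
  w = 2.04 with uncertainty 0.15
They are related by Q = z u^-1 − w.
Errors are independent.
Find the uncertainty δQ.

0.396

Let p = z·u^-1 = 4.21. δp/p = √((1·δz/z)² + (-1·δu/u)²) = √(0.00197 + 0.00560) = 0.0870, so δp = 0.367.
Q = p − w: δQ = √(δp² + δw²) = √(0.134 + 0.0225) = 0.396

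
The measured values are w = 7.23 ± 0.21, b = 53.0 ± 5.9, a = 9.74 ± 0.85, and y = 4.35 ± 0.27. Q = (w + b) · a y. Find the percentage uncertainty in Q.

Let u = w + b = 60.2. δu = √(δw² + δb²) = √(0.0441 + 34.8) = 5.90, so δu/u = 0.0980.
Q is then a monomial in u, a, y:
δQ/Q = √((δu/u)² + (1·δa/a)² + (1·δy/y)²) = √(0.00961 + 0.00762 + 0.00385) = 0.145

14.5%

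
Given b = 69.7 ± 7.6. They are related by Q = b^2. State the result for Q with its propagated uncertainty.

Q ∝ b^2, so δQ/Q = |2| · δb/b = 2 × 0.109 = 0.218.
Q = 4860, so δQ = 0.218 × 4860 = 1060.

4860 ± 1060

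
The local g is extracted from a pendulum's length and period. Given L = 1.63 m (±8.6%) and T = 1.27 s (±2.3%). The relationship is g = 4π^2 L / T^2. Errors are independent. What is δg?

3.89 m/s^2

Relative error in a monomial: (δg/g)² = Σ (nᵢ · δxᵢ/xᵢ)².
  (1·δL/L)² = (1×0.0860)² = 0.00740;  (-2·δT/T)² = (-2×0.0230)² = 0.00212
δg/g = √(0.00951) = 0.0975
g = 39.9 m/s^2, so δg = 0.0975 × 39.9 = 3.89 m/s^2.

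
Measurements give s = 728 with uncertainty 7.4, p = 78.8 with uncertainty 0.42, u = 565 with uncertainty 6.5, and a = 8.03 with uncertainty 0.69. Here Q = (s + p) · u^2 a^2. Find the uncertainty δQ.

Let w = s + p = 807. δw = √(δs² + δp²) = √(54.8 + 0.176) = 7.41, so δw/w = 0.00919.
Q is then a monomial in w, u, a:
δQ/Q = √((δw/w)² + (2·δu/u)² + (2·δa/a)²) = √(8.44e-05 + 0.000529 + 0.0295) = 0.174
Q = 1.66e+10, so δQ = 0.174 × 1.66e+10 = 2.88e+09.

2.88e+09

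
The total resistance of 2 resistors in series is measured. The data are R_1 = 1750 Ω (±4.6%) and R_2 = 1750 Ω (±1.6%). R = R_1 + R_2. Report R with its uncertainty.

3500 ± 85.2 Ω

Each term contributes (cᵢ δxᵢ)² to (δR)²:
  (δR_1)² = 6480;  (δR_2)² = 784
δR = √(7260) = 85.2 Ω
R = 3500 Ω.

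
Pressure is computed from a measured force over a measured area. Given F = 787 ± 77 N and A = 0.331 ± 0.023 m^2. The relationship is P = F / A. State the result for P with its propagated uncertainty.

2380 ± 285 Pa

Relative error in a monomial: (δP/P)² = Σ (nᵢ · δxᵢ/xᵢ)².
  (1·δF/F)² = (1×0.0978)² = 0.00957;  (-1·δA/A)² = (-1×0.0695)² = 0.00483
δP/P = √(0.0144) = 0.120
P = 2380 Pa, so δP = 0.120 × 2380 = 285 Pa.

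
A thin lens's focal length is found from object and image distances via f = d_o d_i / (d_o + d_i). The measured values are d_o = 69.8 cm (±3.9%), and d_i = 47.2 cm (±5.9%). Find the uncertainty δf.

∂f/∂d_o = (d_i/(d_o+d_i))² = 0.163;  ∂f/∂d_i = (d_o/(d_o+d_i))² = 0.356
δf = √((∂f/∂d_o · δd_o)² + (∂f/∂d_i · δd_i)²) = √(0.196 + 0.982) = 1.09 cm

1.09 cm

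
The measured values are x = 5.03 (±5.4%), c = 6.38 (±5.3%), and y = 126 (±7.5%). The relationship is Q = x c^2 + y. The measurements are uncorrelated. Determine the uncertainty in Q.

Let p = x·c^2 = 205. δp/p = √((1·δx/x)² + (2·δc/c)²) = √(0.00292 + 0.0112) = 0.119, so δp = 24.4.
Q = p + y: δQ = √(δp² + δy²) = √(593 + 89.3) = 26.1

26.1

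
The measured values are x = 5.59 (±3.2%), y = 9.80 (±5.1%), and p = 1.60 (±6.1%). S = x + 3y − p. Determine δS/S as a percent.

Each term contributes (cᵢ δxᵢ)² to (δS)²:
  (δx)² = 0.0320;  (3·δy)² = 2.25;  (δp)² = 0.00953
δS = √(2.29) = 1.51
S = 33.4, so δS/S = 1.51/33.4 = 0.0453.

4.53%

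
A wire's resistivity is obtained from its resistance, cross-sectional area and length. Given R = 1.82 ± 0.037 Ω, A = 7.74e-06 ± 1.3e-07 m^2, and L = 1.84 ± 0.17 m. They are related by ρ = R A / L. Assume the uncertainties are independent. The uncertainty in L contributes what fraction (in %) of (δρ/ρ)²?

(δρ/ρ)² = (1·δR/R)² + (1·δA/A)² + (-1·δL/L)²
  R term: (1×0.0203)² = 0.000413
  A term: (1×0.0168)² = 0.000282
  L term: (-1×0.0924)² = 0.00854
Total = 0.00923. Share from L = 0.00854/0.00923 = 0.925.

92.5%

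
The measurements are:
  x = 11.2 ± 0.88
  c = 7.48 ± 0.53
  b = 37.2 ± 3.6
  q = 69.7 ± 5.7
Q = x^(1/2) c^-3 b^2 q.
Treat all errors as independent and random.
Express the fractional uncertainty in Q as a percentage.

30.1%

For a monomial Q ∝ x^(1/2), c^-3, b^2, q, fractional errors add in quadrature:
  (½·δx/x)² = (0.5×0.0786)² = 0.00154;  (-3·δc/c)² = (-3×0.0709)² = 0.0452;  (2·δb/b)² = (2×0.0968)² = 0.0375;  (1·δq/q)² = (1×0.0818)² = 0.00669
δQ/Q = √(0.0909) = 0.301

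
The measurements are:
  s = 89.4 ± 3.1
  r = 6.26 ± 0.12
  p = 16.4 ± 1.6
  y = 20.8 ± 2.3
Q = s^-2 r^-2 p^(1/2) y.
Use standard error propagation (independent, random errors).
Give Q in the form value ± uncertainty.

For a monomial Q ∝ s^-2, r^-2, p^(1/2), y, fractional errors add in quadrature:
  (-2·δs/s)² = (-2×0.0347)² = 0.00481;  (-2·δr/r)² = (-2×0.0192)² = 0.00147;  (½·δp/p)² = (0.5×0.0976)² = 0.00238;  (1·δy/y)² = (1×0.111)² = 0.0122
δQ/Q = √(0.0209) = 0.145
Q = 0.000269, so δQ = 0.145 × 0.000269 = 3.89e-05.

(2.69 ± 0.389) × 10^-4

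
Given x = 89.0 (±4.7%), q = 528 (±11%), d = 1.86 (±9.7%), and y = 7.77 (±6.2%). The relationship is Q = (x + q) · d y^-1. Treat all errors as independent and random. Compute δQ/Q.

Let u = x + q = 617. δu = √(δx² + δq²) = √(17.5 + 3370) = 58.2, so δu/u = 0.0944.
Q is then a monomial in u, d, y:
δQ/Q = √((δu/u)² + (1·δd/d)² + (-1·δy/y)²) = √(0.00891 + 0.00941 + 0.00384) = 0.149

0.149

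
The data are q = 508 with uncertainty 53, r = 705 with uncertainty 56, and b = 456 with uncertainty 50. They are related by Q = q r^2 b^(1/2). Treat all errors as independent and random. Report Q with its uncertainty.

For a monomial Q ∝ q, r^2, b^(1/2), fractional errors add in quadrature:
  (1·δq/q)² = (1×0.104)² = 0.0109;  (2·δr/r)² = (2×0.0794)² = 0.0252;  (½·δb/b)² = (0.5×0.110)² = 0.00301
δQ/Q = √(0.0391) = 0.198
Q = 5.39e+09, so δQ = 0.198 × 5.39e+09 = 1.07e+09.

(5.39 ± 1.07) × 10^9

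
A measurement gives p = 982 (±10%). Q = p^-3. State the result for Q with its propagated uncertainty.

(1.06 ± 0.317) × 10^-9

Since Q is a product/quotient, work with relative uncertainties:
  (-3·δp/p)² = (-3×0.100)² = 0.0900
δQ/Q = √(0.0900) = 0.300
Q = 1.06e-09, so δQ = 0.300 × 1.06e-09 = 3.17e-10.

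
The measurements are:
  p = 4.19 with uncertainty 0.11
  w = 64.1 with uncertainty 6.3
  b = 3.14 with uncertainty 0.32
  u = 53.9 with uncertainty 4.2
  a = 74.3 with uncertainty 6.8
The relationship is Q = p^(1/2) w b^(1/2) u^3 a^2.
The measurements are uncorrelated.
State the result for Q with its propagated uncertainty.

Relative error in a monomial: (δQ/Q)² = Σ (nᵢ · δxᵢ/xᵢ)².
  (½·δp/p)² = (0.5×0.0263)² = 0.000172;  (1·δw/w)² = (1×0.0983)² = 0.00966;  (½·δb/b)² = (0.5×0.102)² = 0.00260;  (3·δu/u)² = (3×0.0779)² = 0.0546;  (2·δa/a)² = (2×0.0915)² = 0.0335
δQ/Q = √(0.101) = 0.317
Q = 2.01e+11, so δQ = 0.317 × 2.01e+11 = 6.37e+10.

(2.01 ± 0.637) × 10^11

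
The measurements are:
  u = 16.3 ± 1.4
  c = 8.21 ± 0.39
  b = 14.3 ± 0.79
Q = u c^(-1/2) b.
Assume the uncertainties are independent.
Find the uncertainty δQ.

8.53

Q is a product of powers, so relative uncertainties combine in quadrature:
  (1·δu/u)² = (1×0.0859)² = 0.00738;  (−½·δc/c)² = (-0.5×0.0475)² = 0.000564;  (1·δb/b)² = (1×0.0552)² = 0.00305
δQ/Q = √(0.0110) = 0.105
Q = 81.3, so δQ = 0.105 × 81.3 = 8.53.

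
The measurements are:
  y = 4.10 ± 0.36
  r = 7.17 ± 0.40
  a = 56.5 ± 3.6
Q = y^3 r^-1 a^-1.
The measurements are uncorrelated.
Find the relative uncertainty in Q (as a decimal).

0.277

Q is a product of powers, so relative uncertainties combine in quadrature:
  (3·δy/y)² = (3×0.0878)² = 0.0694;  (-1·δr/r)² = (-1×0.0558)² = 0.00311;  (-1·δa/a)² = (-1×0.0637)² = 0.00406
δQ/Q = √(0.0766) = 0.277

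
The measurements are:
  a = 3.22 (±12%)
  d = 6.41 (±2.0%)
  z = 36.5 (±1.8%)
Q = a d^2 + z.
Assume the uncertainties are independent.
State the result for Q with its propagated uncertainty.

169 ± 16.7

Let p = a·d^2 = 132. δp/p = √((1·δa/a)² + (2·δd/d)²) = √(0.0144 + 0.00160) = 0.126, so δp = 16.7.
Q = p + z: δQ = √(δp² + δz²) = √(280 + 0.432) = 16.7
Q = 169.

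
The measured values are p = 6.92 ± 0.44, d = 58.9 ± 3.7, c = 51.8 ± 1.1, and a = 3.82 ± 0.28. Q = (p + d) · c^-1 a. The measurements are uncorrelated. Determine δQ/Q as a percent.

Let u = p + d = 65.8. δu = √(δp² + δd²) = √(0.194 + 13.7) = 3.73, so δu/u = 0.0566.
Q is then a monomial in u, c, a:
δQ/Q = √((δu/u)² + (-1·δc/c)² + (1·δa/a)²) = √(0.00320 + 0.000451 + 0.00537) = 0.0950

9.50%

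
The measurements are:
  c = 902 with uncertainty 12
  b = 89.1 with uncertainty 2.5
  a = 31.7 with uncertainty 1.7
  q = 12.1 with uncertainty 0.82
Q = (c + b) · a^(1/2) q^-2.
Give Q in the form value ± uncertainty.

38.1 ± 5.29

Let u = c + b = 991. δu = √(δc² + δb²) = √(144 + 6.25) = 12.3, so δu/u = 0.0124.
Q is then a monomial in u, a, q:
δQ/Q = √((δu/u)² + (½·δa/a)² + (-2·δq/q)²) = √(0.000153 + 0.000719 + 0.0184) = 0.139
Q = 38.1, so δQ = 0.139 × 38.1 = 5.29.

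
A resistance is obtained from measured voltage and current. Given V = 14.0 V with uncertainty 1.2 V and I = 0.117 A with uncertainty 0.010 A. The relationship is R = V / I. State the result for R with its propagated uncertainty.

120 ± 14.5 Ω

For a monomial R ∝ V, I^-1, fractional errors add in quadrature:
  (1·δV/V)² = (1×0.0857)² = 0.00735;  (-1·δI/I)² = (-1×0.0855)² = 0.00731
δR/R = √(0.0147) = 0.121
R = 120 Ω, so δR = 0.121 × 120 = 14.5 Ω.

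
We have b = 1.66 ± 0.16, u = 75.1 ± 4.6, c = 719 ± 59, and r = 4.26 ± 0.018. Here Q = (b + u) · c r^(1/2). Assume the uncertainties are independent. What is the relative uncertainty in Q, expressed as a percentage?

Let w = b + u = 76.8. δw = √(δb² + δu²) = √(0.0256 + 21.2) = 4.60, so δw/w = 0.0600.
Q is then a monomial in w, c, r:
δQ/Q = √((δw/w)² + (1·δc/c)² + (½·δr/r)²) = √(0.00360 + 0.00673 + 4.46e-06) = 0.102

10.2%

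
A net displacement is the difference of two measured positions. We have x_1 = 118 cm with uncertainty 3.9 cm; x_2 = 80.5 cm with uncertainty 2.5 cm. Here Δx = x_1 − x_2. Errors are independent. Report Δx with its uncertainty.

37.5 ± 4.63 cm

Absolute uncertainties add in quadrature for a linear combination:
  (δx_1)² = 15.2;  (δx_2)² = 6.25
δΔx = √(21.5) = 4.63 cm
Δx = 37.5 cm.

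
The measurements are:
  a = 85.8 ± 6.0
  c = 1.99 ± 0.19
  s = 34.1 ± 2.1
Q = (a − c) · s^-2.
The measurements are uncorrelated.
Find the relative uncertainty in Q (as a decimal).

0.142

Let u = a − c = 83.8. δu = √(δa² + δc²) = √(36.0 + 0.0361) = 6.00, so δu/u = 0.0716.
Q is then a monomial in u, s:
δQ/Q = √((δu/u)² + (-2·δs/s)²) = √(0.00513 + 0.0152) = 0.142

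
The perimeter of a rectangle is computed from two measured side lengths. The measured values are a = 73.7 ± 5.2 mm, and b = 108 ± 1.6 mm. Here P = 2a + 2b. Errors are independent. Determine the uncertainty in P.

For a sum/difference, combine absolute errors in quadrature:
  (2·δa)² = 108;  (2·δb)² = 10.2
δP = √(118) = 10.9 mm

10.9 mm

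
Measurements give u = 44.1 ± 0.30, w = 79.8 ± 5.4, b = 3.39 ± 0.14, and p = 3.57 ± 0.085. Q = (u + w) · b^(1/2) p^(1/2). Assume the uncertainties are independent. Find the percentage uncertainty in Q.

Let h = u + w = 124. δh = √(δu² + δw²) = √(0.0900 + 29.2) = 5.41, so δh/h = 0.0437.
Q is then a monomial in h, b, p:
δQ/Q = √((δh/h)² + (½·δb/b)² + (½·δp/p)²) = √(0.00191 + 0.000426 + 0.000142) = 0.0497

4.97%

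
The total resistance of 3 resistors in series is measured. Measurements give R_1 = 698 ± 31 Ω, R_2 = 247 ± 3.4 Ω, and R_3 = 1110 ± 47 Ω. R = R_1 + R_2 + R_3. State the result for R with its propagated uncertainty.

2060 ± 56.4 Ω

Sums and differences: (δR)² = Σ (cᵢ δxᵢ)².
  (δR_1)² = 961;  (δR_2)² = 11.6;  (δR_3)² = 2210
δR = √(3180) = 56.4 Ω
R = 2060 Ω.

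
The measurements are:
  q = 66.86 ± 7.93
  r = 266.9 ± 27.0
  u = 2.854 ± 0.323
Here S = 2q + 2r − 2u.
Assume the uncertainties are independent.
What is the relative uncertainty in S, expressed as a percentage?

Sums and differences: (δS)² = Σ (cᵢ δxᵢ)².
  (2·δq)² = 252;  (2·δr)² = 2920;  (2·δu)² = 0.417
δS = √(3170) = 56.3
S = 661.8, so δS/S = 56.3/661.8 = 0.0850.

8.50%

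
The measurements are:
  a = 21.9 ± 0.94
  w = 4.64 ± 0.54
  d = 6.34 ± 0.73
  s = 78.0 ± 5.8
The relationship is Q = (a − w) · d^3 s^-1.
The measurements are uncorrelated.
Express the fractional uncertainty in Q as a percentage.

Let u = a − w = 17.3. δu = √(δa² + δw²) = √(0.884 + 0.292) = 1.08, so δu/u = 0.0628.
Q is then a monomial in u, d, s:
δQ/Q = √((δu/u)² + (3·δd/d)² + (-1·δs/s)²) = √(0.00394 + 0.119 + 0.00553) = 0.359

35.9%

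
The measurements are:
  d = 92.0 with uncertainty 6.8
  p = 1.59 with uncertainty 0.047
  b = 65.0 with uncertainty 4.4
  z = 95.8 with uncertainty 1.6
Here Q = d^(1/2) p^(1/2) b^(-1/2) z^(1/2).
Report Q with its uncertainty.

14.7 ± 0.777

For a monomial Q ∝ d^(1/2), p^(1/2), b^(-1/2), z^(1/2), fractional errors add in quadrature:
  (½·δd/d)² = (0.5×0.0739)² = 0.00137;  (½·δp/p)² = (0.5×0.0296)² = 0.000218;  (−½·δb/b)² = (-0.5×0.0677)² = 0.00115;  (½·δz/z)² = (0.5×0.0167)² = 6.97e-05
δQ/Q = √(0.00280) = 0.0529
Q = 14.7, so δQ = 0.0529 × 14.7 = 0.777.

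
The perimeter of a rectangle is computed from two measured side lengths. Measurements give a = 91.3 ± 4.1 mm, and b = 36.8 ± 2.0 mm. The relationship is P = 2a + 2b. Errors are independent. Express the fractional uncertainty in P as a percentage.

3.56%

Sums and differences: (δP)² = Σ (cᵢ δxᵢ)².
  (2·δa)² = 67.2;  (2·δb)² = 16.0
δP = √(83.2) = 9.12 mm
P = 256 mm, so δP/P = 9.12/256 = 0.0356.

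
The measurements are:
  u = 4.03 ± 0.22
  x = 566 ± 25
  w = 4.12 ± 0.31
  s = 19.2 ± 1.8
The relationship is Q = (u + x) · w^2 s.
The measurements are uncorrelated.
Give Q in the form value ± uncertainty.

(1.86 ± 0.339) × 10^5

Let h = u + x = 570. δh = √(δu² + δx²) = √(0.0484 + 625) = 25.0, so δh/h = 0.0439.
Q is then a monomial in h, w, s:
δQ/Q = √((δh/h)² + (2·δw/w)² + (1·δs/s)²) = √(0.00192 + 0.0226 + 0.00879) = 0.183
Q = 1.86e+05, so δQ = 0.183 × 1.86e+05 = 33900.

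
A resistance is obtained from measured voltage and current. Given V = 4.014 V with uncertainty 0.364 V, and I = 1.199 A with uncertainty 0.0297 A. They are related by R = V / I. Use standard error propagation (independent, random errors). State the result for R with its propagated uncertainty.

R is a product of powers, so relative uncertainties combine in quadrature:
  (1·δV/V)² = (1×0.0907)² = 0.00822;  (-1·δI/I)² = (-1×0.0248)² = 0.000614
δR/R = √(0.00884) = 0.0940
R = 3.348 Ω, so δR = 0.0940 × 3.348 = 0.315 Ω.

3.348 ± 0.315 Ω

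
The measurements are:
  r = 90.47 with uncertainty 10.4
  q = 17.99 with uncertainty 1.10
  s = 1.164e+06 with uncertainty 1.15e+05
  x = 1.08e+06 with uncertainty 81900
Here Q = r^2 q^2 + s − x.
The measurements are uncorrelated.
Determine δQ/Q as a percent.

Let p = r^2·q^2 = 2.649e+06. δp/p = √((2·δr/r)² + (2·δq/q)²) = √(0.0529 + 0.0150) = 0.260, so δp = 6.9e+05.
Q = p + s − x: δQ = √(δp² + δs² + δx²) = √(4.76e+11 + 1.32e+10 + 6.71e+09) = 7.04e+05
Q = 2.733e+06, so δQ/Q = 7.04e+05/2.733e+06 = 0.258.

25.8%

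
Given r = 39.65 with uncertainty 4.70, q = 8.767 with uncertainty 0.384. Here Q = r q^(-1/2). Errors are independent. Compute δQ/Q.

For a monomial Q ∝ r, q^(-1/2), fractional errors add in quadrature:
  (1·δr/r)² = (1×0.119)² = 0.0141;  (−½·δq/q)² = (-0.5×0.0438)² = 0.000480
δQ/Q = √(0.0145) = 0.121

0.121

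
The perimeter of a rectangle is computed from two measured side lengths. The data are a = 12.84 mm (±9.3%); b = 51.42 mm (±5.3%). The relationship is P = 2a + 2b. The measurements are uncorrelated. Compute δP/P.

0.0463

For a sum/difference, combine absolute errors in quadrature:
  (2·δa)² = 5.70;  (2·δb)² = 29.7
δP = √(35.4) = 5.95 mm
P = 128.5 mm, so δP/P = 5.95/128.5 = 0.0463.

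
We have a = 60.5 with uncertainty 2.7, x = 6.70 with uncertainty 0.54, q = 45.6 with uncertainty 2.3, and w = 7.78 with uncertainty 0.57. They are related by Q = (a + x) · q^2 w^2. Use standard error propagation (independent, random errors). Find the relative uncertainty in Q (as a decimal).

Let u = a + x = 67.2. δu = √(δa² + δx²) = √(7.29 + 0.292) = 2.75, so δu/u = 0.0410.
Q is then a monomial in u, q, w:
δQ/Q = √((δu/u)² + (2·δq/q)² + (2·δw/w)²) = √(0.00168 + 0.0102 + 0.0215) = 0.183

0.183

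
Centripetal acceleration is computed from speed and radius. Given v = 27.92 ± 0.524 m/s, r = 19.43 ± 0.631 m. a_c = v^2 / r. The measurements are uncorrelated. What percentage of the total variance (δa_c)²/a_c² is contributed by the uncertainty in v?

57.2%

(δa_c/a_c)² = (2·δv/v)² + (-1·δr/r)²
  v term: (2×0.0188)² = 0.00141
  r term: (-1×0.0325)² = 0.00105
Total = 0.00246. Share from v = 0.00141/0.00246 = 0.572.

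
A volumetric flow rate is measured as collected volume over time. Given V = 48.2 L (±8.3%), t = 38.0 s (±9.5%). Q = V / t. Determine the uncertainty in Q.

Each factor contributes (exponent × relative error)² to (δQ/Q)²:
  (1·δV/V)² = (1×0.0830)² = 0.00689;  (-1·δt/t)² = (-1×0.0950)² = 0.00903
δQ/Q = √(0.0159) = 0.126
Q = 1.27 L/s, so δQ = 0.126 × 1.27 = 0.160 L/s.

0.160 L/s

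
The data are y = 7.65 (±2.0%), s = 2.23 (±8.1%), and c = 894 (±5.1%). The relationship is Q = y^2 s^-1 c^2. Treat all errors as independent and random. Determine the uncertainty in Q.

2.86e+06

Products/powers → add relative errors in quadrature, weighted by exponent:
  (2·δy/y)² = (2×0.0200)² = 0.00160;  (-1·δs/s)² = (-1×0.0810)² = 0.00656;  (2·δc/c)² = (2×0.0510)² = 0.0104
δQ/Q = √(0.0186) = 0.136
Q = 2.1e+07, so δQ = 0.136 × 2.1e+07 = 2.86e+06.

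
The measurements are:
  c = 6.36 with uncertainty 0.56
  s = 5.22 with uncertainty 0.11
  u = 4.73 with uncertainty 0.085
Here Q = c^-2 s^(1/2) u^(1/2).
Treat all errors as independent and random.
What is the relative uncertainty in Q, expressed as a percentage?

For a monomial Q ∝ c^-2, s^(1/2), u^(1/2), fractional errors add in quadrature:
  (-2·δc/c)² = (-2×0.0881)² = 0.0310;  (½·δs/s)² = (0.5×0.0211)² = 0.000111;  (½·δu/u)² = (0.5×0.0180)² = 8.07e-05
δQ/Q = √(0.0312) = 0.177

17.7%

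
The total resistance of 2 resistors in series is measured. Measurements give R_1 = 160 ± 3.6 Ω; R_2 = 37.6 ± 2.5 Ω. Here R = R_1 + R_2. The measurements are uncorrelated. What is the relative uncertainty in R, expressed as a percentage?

2.22%

Sums and differences: (δR)² = Σ (cᵢ δxᵢ)².
  (δR_1)² = 13.0;  (δR_2)² = 6.25
δR = √(19.2) = 4.38 Ω
R = 198 Ω, so δR/R = 4.38/198 = 0.0222.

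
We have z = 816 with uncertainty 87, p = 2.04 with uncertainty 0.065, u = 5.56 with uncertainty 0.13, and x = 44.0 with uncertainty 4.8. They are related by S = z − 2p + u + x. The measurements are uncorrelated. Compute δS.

87.1

Absolute uncertainties add in quadrature for a linear combination:
  (δz)² = 7570;  (2·δp)² = 0.0169;  (δu)² = 0.0169;  (δx)² = 23.0
δS = √(7590) = 87.1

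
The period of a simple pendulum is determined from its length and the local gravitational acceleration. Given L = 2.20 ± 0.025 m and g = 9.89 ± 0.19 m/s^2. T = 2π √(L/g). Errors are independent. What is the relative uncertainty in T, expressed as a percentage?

For a monomial T ∝ L^(1/2), g^(-1/2), fractional errors add in quadrature:
  (½·δL/L)² = (0.5×0.0114)² = 3.23e-05;  (−½·δg/g)² = (-0.5×0.0192)² = 9.23e-05
δT/T = √(0.000125) = 0.0112

1.12%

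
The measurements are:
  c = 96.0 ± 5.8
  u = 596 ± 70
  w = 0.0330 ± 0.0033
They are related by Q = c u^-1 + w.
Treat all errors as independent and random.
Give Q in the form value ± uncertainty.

0.194 ± 0.0215

Let p = c·u^-1 = 0.161. δp/p = √((1·δc/c)² + (-1·δu/u)²) = √(0.00365 + 0.0138) = 0.132, so δp = 0.0213.
Q = p + w: δQ = √(δp² + δw²) = √(0.000453 + 1.09e-05) = 0.0215
Q = 0.194.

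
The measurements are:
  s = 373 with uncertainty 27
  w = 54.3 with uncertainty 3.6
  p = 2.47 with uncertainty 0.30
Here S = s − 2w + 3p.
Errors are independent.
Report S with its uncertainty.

Sums and differences: (δS)² = Σ (cᵢ δxᵢ)².
  (δs)² = 729;  (2·δw)² = 51.8;  (3·δp)² = 0.810
δS = √(782) = 28.0
S = 272.

272 ± 28.0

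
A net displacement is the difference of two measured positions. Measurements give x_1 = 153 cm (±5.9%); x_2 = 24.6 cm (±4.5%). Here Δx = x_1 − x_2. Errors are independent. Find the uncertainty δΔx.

Sums and differences: (δΔx)² = Σ (cᵢ δxᵢ)².
  (δx_1)² = 81.5;  (δx_2)² = 1.23
δΔx = √(82.7) = 9.09 cm

9.09 cm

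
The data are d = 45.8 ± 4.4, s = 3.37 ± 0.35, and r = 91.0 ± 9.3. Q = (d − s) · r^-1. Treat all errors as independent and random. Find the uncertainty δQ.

0.0680

Let u = d − s = 42.4. δu = √(δd² + δs²) = √(19.4 + 0.122) = 4.41, so δu/u = 0.104.
Q is then a monomial in u, r:
δQ/Q = √((δu/u)² + (-1·δr/r)²) = √(0.0108 + 0.0104) = 0.146
Q = 0.466, so δQ = 0.146 × 0.466 = 0.0680.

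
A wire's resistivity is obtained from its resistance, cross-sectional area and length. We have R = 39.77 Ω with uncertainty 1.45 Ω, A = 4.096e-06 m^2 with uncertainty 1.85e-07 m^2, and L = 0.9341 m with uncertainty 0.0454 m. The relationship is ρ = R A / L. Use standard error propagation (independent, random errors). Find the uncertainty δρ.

Relative error in a monomial: (δρ/ρ)² = Σ (nᵢ · δxᵢ/xᵢ)².
  (1·δR/R)² = (1×0.0365)² = 0.00133;  (1·δA/A)² = (1×0.0452)² = 0.00204;  (-1·δL/L)² = (-1×0.0486)² = 0.00236
δρ/ρ = √(0.00573) = 0.0757
ρ = 0.0001744 Ω·m, so δρ = 0.0757 × 0.0001744 = 1.32e-05 Ω·m.

1.32e-05 Ω·m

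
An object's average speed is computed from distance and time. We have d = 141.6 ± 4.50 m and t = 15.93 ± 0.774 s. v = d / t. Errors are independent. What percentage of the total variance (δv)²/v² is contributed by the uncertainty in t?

(δv/v)² = (1·δd/d)² + (-1·δt/t)²
  d term: (1×0.0318)² = 0.00101
  t term: (-1×0.0486)² = 0.00236
Total = 0.00337. Share from t = 0.00236/0.00337 = 0.700.

70.0%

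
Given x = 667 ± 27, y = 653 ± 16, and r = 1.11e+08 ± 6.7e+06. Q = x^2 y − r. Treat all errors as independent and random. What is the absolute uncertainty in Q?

Let p = x^2·y = 2.91e+08. δp/p = √((2·δx/x)² + (1·δy/y)²) = √(0.00655 + 0.000600) = 0.0846, so δp = 2.46e+07.
Q = p − r: δQ = √(δp² + δr²) = √(6.04e+14 + 4.49e+13) = 2.55e+07

2.55e+07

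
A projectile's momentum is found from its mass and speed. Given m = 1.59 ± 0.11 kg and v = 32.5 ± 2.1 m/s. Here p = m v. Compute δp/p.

0.0947

Relative error in a monomial: (δp/p)² = Σ (nᵢ · δxᵢ/xᵢ)².
  (1·δm/m)² = (1×0.0692)² = 0.00479;  (1·δv/v)² = (1×0.0646)² = 0.00418
δp/p = √(0.00896) = 0.0947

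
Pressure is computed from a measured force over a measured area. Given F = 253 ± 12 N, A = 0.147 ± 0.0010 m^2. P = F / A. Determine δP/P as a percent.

Products/powers → add relative errors in quadrature, weighted by exponent:
  (1·δF/F)² = (1×0.0474)² = 0.00225;  (-1·δA/A)² = (-1×0.00680)² = 4.63e-05
δP/P = √(0.00230) = 0.0479

4.79%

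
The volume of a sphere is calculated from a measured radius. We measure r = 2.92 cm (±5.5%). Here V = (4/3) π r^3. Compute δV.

Each factor contributes (exponent × relative error)² to (δV/V)²:
  (3·δr/r)² = (3×0.0550)² = 0.0272
δV/V = √(0.0272) = 0.165
V = 104 cm^3, so δV = 0.165 × 104 = 17.2 cm^3.

17.2 cm^3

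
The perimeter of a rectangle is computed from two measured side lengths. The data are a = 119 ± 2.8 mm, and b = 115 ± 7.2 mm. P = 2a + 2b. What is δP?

15.5 mm

For a sum/difference, combine absolute errors in quadrature:
  (2·δa)² = 31.4;  (2·δb)² = 207
δP = √(239) = 15.5 mm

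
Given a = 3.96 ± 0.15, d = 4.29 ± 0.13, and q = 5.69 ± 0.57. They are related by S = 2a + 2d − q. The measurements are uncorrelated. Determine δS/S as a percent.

6.43%

S is a linear combination, so absolute uncertainties add in quadrature:
  (2·δa)² = 0.0900;  (2·δd)² = 0.0676;  (δq)² = 0.325
δS = √(0.482) = 0.695
S = 10.8, so δS/S = 0.695/10.8 = 0.0643.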